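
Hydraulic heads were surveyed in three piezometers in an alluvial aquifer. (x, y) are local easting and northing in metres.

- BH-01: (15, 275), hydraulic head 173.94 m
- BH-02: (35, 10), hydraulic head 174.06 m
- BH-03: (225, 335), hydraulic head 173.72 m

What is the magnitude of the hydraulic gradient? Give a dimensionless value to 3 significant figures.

Taking BH-01 as reference: BH-02−BH-01 = (20, -265, +0.12); BH-03−BH-01 = (210, 60, -0.22).
Solve a·Δx + b·Δy = Δh: det = 20·60 − 210·(-265) = 56850.
∂h/∂x = [(+0.12)·60 − (-0.22)·(-265)] / 56850 = -0.0008989
∂h/∂y = [20·(-0.22) − 210·(+0.12)] / 56850 = -0.0005207
|∇h| = √(-0.0008989² + -0.0005207²) = 0.001039

0.00104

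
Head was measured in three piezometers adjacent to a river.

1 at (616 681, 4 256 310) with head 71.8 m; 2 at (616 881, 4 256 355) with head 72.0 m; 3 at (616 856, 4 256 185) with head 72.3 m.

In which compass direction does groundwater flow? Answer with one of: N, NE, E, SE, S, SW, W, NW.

NW

With h = a·x + b·y + c and 1 as origin, the differences give:
  200·a + 45·b = +0.2
  175·a + (-125)·b = +0.5
Eliminate b (×(-125) and ×45, subtract): -32875·a = -47.50 → a = ∂h/∂x = +0.001445
Back-substitute: b = ∂h/∂y = -0.001977.
Flow = −∇h = (-0.001445 east, +0.001977 north), which points northwest.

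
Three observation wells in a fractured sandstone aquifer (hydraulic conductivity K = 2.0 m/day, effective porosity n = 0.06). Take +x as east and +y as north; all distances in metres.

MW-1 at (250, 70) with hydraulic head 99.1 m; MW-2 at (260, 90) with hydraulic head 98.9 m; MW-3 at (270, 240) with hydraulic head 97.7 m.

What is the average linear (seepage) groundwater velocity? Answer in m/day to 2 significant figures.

Taking MW-1 as reference: MW-2−MW-1 = (10, 20, -0.2); MW-3−MW-1 = (20, 170, -1.4).
Solve a·Δx + b·Δy = Δh: det = 10·170 − 20·20 = 1300.
∂h/∂x = [(-0.2)·170 − (-1.4)·20] / 1300 = -0.004615
∂h/∂y = [10·(-1.4) − 20·(-0.2)] / 1300 = -0.007692
|∇h| = √(-0.004615² + -0.007692²) = 0.00897
Seepage velocity v = K·i/n = 2.0 × 0.00897 / 0.06 = 0.299 m/day.

0.30 m/day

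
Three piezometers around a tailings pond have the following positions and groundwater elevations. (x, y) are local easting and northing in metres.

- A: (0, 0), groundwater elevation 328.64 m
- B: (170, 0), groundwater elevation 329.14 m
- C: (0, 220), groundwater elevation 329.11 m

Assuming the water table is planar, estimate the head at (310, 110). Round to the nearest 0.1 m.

∂h/∂x = (329.14 − 328.64) / (170 − 0) = +0.002941
∂h/∂y = (329.11 − 328.64) / (220 − 0) = +0.002136
h(310, 110) = 328.64 + (+0.002941)·(310) + (+0.002136)·(110) = 328.64 +0.912 +0.235 = 329.787 m.

329.8 m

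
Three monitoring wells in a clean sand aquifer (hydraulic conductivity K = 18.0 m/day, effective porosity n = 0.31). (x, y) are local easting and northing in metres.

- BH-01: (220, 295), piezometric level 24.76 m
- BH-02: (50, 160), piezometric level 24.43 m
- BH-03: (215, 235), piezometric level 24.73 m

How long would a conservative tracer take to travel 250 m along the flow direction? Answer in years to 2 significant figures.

7.0 years

Taking BH-01 as reference: BH-02−BH-01 = (-170, -135, -0.33); BH-03−BH-01 = (-5, -60, -0.03).
Solve a·Δx + b·Δy = Δh: det = (-170)·(-60) − (-5)·(-135) = 9525.
∂h/∂x = [(-0.33)·(-60) − (-0.03)·(-135)] / 9525 = +0.001654
∂h/∂y = [(-170)·(-0.03) − (-5)·(-0.33)] / 9525 = +0.0003622
|∇h| = √(0.001654² + 0.0003622²) = 0.001693
Seepage velocity v = K·i/n = 18.0 × 0.001693 / 0.31 = 0.0983 m/day.
t = 250 / 0.0983 = 2543 days = 6.96 years.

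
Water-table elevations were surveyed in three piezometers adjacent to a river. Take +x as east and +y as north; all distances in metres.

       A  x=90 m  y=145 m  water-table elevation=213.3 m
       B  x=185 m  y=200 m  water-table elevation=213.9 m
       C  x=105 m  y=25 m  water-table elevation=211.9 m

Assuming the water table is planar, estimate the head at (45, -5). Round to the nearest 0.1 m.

211.6 m

Taking A as reference: B−A = (95, 55, +0.6); C−A = (15, -120, -1.4).
Solve a·Δx + b·Δy = Δh: det = 95·(-120) − 15·55 = -12225.
∂h/∂x = [(+0.6)·(-120) − (-1.4)·55] / -12225 = -0.0004090
∂h/∂y = [95·(-1.4) − 15·(+0.6)] / -12225 = +0.01162
h(45, -5) = 213.3 + (-0.0004090)·(-45) + (+0.01162)·(-150) = 213.3 +0.018 -1.742 = 211.576 m.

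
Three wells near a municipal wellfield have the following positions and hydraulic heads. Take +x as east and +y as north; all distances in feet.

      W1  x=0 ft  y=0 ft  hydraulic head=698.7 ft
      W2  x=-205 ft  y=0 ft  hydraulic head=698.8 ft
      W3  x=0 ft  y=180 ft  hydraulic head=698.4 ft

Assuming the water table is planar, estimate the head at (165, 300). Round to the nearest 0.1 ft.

∂h/∂x = (698.8 − 698.7) / (-205 − 0) = -0.0004878
∂h/∂y = (698.4 − 698.7) / (180 − 0) = -0.001667
h(165, 300) = 698.7 + (-0.0004878)·(165) + (-0.001667)·(300) = 698.7 -0.080 -0.500 = 698.120 ft.

698.1 ft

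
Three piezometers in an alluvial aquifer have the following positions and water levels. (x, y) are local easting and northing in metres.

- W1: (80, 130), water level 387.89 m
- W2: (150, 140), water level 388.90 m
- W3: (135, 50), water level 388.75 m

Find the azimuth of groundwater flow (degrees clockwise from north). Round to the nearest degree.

273°

Three-point gradient (reference W1): Δ to W2 = (70, 10, +1.01), Δ to W3 = (55, -80, +0.86).
∂h/∂x = +0.01454, ∂h/∂y = -0.0007561 (det = -6150).
Flow direction (−∇h) has components (-0.01454 E, +0.0007561 N).
Azimuth = atan2(E, N) = atan2(-0.01454, +0.0007561) = 273.0° ≈ 273°.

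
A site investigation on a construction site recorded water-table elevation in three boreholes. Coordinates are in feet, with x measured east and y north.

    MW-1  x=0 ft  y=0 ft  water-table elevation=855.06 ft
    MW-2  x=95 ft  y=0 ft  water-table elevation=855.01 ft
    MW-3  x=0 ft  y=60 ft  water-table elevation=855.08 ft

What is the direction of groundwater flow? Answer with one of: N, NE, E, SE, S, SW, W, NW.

SE

∂h/∂x = (855.01 − 855.06) / (95 − 0) = -0.0005263
∂h/∂y = (855.08 − 855.06) / (60 − 0) = +0.0003333
Flow = −∇h = (+0.0005263 east, -0.0003333 north), which points southeast.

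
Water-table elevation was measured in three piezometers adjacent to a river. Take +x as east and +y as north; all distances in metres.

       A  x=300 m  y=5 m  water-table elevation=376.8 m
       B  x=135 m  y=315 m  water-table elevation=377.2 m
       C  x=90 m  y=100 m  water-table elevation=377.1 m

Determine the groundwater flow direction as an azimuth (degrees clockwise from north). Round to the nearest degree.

122°

Taking A as reference: B−A = (-165, 310, +0.4); C−A = (-210, 95, +0.3).
Solve a·Δx + b·Δy = Δh: det = (-165)·95 − (-210)·310 = 49425.
∂h/∂x = [(+0.4)·95 − (+0.3)·310] / 49425 = -0.001113
∂h/∂y = [(-165)·(+0.3) − (-210)·(+0.4)] / 49425 = +0.0006980
Flow direction (−∇h) has components (+0.001113 E, -0.0006980 N).
Azimuth = atan2(E, N) = atan2(+0.001113, -0.0006980) = 122.1° ≈ 122°.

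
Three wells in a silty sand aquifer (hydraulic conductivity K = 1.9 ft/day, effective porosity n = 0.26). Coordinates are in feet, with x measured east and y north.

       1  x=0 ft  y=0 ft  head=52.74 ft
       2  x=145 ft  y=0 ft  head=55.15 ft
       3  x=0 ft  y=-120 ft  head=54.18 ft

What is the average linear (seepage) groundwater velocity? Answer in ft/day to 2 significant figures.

0.15 ft/day

∂h/∂x = (55.15 − 52.74) / (145 − 0) = +0.01662
∂h/∂y = (54.18 − 52.74) / (-120 − 0) = -0.01200
|∇h| = √(0.01662² + -0.01200²) = 0.0205
Seepage velocity v = K·i/n = 1.9 × 0.0205 / 0.26 = 0.1498 ft/day.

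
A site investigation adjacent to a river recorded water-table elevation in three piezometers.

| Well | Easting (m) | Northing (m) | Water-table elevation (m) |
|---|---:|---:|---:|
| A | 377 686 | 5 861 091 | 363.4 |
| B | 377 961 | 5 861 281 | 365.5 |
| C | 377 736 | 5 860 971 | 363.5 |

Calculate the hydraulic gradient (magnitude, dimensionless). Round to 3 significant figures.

Taking A as reference: B−A = (275, 190, +2.1); C−A = (50, -120, +0.1).
Solve a·Δx + b·Δy = Δh: det = 275·(-120) − 50·190 = -42500.
∂h/∂x = [(+2.1)·(-120) − (+0.1)·190] / -42500 = +0.006376
∂h/∂y = [275·(+0.1) − 50·(+2.1)] / -42500 = +0.001824
|∇h| = √(0.006376² + 0.001824²) = 0.006632

0.00663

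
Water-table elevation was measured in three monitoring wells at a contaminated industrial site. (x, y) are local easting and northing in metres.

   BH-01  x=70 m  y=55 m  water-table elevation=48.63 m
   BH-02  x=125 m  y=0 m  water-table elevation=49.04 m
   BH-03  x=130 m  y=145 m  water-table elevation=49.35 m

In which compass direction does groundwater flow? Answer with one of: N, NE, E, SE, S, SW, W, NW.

With h = a·x + b·y + c and BH-01 as origin, the differences give:
  55·a + (-55)·b = +0.41
  60·a + 90·b = +0.72
Eliminate b (×90 and ×(-55), subtract): 8250·a = 76.500 → a = ∂h/∂x = +0.009273
Back-substitute: b = ∂h/∂y = +0.001818.
Flow = −∇h = (-0.009273 east, -0.001818 north), which points west.

W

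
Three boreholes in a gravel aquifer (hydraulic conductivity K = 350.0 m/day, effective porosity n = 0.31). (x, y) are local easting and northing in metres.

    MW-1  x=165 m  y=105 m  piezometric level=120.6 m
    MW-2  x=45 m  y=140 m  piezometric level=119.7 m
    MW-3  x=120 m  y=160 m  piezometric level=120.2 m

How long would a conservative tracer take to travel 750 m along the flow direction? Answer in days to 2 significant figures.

92 days

With h = a·x + b·y + c and MW-1 as origin, the differences give:
  (-120)·a + 35·b = -0.9
  (-45)·a + 55·b = -0.4
Eliminate b (×55 and ×35, subtract): -5025·a = -35.50 → a = ∂h/∂x = +0.007065
Back-substitute: b = ∂h/∂y = -0.001493.
|∇h| = √(0.007065² + -0.001493²) = 0.007221
Seepage velocity v = K·i/n = 350.0 × 0.007221 / 0.31 = 8.153 m/day.
t = 750 / 8.153 = 91.99 days.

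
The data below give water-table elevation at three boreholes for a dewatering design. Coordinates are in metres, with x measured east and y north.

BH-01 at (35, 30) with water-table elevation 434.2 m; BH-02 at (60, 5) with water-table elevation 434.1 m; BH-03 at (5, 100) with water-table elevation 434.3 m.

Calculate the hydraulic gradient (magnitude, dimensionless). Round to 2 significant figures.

With h = a·x + b·y + c and BH-01 as origin, the differences give:
  25·a + (-25)·b = -0.1
  (-30)·a + 70·b = +0.1
Eliminate b (×70 and ×(-25), subtract): 1000·a = -4.50 → a = ∂h/∂x = -0.004500
Back-substitute: b = ∂h/∂y = -0.0005000.
|∇h| = √(-0.004500² + -0.0005000²) = 0.004528

0.0045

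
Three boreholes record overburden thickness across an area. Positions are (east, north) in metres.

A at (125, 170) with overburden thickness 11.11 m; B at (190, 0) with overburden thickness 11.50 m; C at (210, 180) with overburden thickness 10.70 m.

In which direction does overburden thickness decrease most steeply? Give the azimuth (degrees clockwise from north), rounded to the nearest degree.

048°

Three-point gradient (reference A): Δ to B = (65, -170, +0.39), Δ to C = (85, 10, -0.41).
∂d/∂x = -0.004358, ∂d/∂y = -0.003960 (det = 15100).
Steepest decrease is along −∇f: components (+0.004358 E, +0.003960 N).
Azimuth = atan2(+0.004358, +0.003960) = 47.7° ≈ 048°.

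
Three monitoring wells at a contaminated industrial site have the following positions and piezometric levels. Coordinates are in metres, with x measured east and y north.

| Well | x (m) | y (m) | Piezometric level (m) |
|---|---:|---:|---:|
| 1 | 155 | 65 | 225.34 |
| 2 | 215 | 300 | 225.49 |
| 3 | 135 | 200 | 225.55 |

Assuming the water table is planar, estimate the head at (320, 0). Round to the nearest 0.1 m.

224.9 m

With h = a·x + b·y + c and 1 as origin, the differences give:
  60·a + 235·b = +0.15
  (-20)·a + 135·b = +0.21
Eliminate b (×135 and ×235, subtract): 12800·a = -29.100 → a = ∂h/∂x = -0.002273
Back-substitute: b = ∂h/∂y = +0.001219.
h(320, 0) = 225.34 + (-0.002273)·(165) + (+0.001219)·(-65) = 225.34 -0.375 -0.079 = 224.886 m.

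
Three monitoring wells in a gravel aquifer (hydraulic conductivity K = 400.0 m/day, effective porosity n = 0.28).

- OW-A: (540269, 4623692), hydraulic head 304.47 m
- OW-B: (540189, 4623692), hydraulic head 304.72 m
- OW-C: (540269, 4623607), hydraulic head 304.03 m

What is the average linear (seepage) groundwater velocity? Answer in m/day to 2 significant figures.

8.6 m/day

∂h/∂x = (304.72 − 304.47) / (540189 − 540269) = -0.003125
∂h/∂y = (304.03 − 304.47) / (4623607 − 4623692) = +0.005176
|∇h| = √(-0.003125² + 0.005176²) = 0.006046
Seepage velocity v = K·i/n = 400.0 × 0.006046 / 0.28 = 8.637 m/day.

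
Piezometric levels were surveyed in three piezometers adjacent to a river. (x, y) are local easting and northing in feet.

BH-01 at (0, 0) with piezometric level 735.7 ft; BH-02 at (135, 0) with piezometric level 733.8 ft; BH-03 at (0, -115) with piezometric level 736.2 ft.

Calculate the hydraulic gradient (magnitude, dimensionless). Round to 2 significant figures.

∂h/∂x = (733.8 − 735.7) / (135 − 0) = -0.01407
∂h/∂y = (736.2 − 735.7) / (-115 − 0) = -0.004348
|∇h| = √(-0.01407² + -0.004348²) = 0.01473

0.015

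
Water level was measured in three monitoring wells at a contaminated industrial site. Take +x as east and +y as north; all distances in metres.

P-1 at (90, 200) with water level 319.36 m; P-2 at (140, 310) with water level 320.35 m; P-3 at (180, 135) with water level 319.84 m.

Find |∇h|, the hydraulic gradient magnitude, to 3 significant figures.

With h = a·x + b·y + c and P-1 as origin, the differences give:
  50·a + 110·b = +0.99
  90·a + (-65)·b = +0.48
Eliminate b (×(-65) and ×110, subtract): -13150·a = -117.150 → a = ∂h/∂x = +0.008909
Back-substitute: b = ∂h/∂y = +0.004951.
|∇h| = √(0.008909² + 0.004951²) = 0.01019

0.0102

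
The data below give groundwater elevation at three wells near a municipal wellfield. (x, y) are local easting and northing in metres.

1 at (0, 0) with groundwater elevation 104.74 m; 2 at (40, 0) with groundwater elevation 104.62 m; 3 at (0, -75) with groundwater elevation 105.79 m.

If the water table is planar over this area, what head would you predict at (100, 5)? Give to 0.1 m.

∂h/∂x = (104.62 − 104.74) / (40 − 0) = -0.003000
∂h/∂y = (105.79 − 104.74) / (-75 − 0) = -0.01400
h(100, 5) = 104.74 + (-0.003000)·(100) + (-0.01400)·(5) = 104.74 -0.300 -0.070 = 104.370 m.

104.4 m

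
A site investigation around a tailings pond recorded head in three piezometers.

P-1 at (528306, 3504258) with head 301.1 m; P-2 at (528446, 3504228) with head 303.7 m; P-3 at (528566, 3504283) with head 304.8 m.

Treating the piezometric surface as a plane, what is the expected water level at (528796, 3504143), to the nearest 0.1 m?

310.3 m

With h = a·x + b·y + c and P-1 as origin, the differences give:
  140·a + (-30)·b = +2.6
  260·a + 25·b = +3.7
Eliminate b (×25 and ×(-30), subtract): 11300·a = 176.00 → a = ∂h/∂x = +0.01558
Back-substitute: b = ∂h/∂y = -0.01398.
h(528796, 3504143) = 301.1 + (+0.01558)·(490) + (-0.01398)·(-115) = 301.1 +7.632 +1.608 = 310.340 m.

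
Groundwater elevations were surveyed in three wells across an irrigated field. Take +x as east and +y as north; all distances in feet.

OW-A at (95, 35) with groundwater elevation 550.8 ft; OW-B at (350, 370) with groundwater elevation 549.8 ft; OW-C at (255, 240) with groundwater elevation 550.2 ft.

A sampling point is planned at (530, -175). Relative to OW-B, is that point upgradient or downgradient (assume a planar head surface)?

Taking OW-A as reference: OW-B−OW-A = (255, 335, -1.0); OW-C−OW-A = (160, 205, -0.6).
Determinant of the coordinate differences = 255·205 − 160·335 = -1325.
∂h/∂x = [(-1.0)·205 − (-0.6)·335] / -1325 = +0.003019
∂h/∂y = [255·(-0.6) − 160·(-1.0)] / -1325 = -0.005283
Head at (530, -175) = 550.8 + (+0.003019)·(435) + (-0.005283)·(-210) = 553.22 ft.
That is higher than the 549.8 ft at OW-B, so the point is upgradient.

upgradient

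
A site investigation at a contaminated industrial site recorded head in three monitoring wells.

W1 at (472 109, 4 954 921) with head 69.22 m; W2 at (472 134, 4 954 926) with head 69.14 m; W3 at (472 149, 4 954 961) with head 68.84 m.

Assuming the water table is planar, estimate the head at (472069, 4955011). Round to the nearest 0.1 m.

Taking W1 as reference: W2−W1 = (25, 5, -0.08); W3−W1 = (40, 40, -0.38).
Determinant of the coordinate differences = 25·40 − 40·5 = 800.
∂h/∂x = [(-0.08)·40 − (-0.38)·5] / 800 = -0.001625
∂h/∂y = [25·(-0.38) − 40·(-0.08)] / 800 = -0.007875
h(472069, 4955011) = 69.22 + (-0.001625)·(-40) + (-0.007875)·(90) = 69.22 +0.065 -0.709 = 68.576 m.

68.6 m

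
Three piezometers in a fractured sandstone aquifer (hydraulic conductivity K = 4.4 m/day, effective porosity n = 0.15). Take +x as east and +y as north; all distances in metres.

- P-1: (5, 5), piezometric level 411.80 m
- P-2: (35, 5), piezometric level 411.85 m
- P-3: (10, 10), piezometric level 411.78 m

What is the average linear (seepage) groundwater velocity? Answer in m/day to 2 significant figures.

Taking P-1 as reference: P-2−P-1 = (30, 0, +0.05); P-3−P-1 = (5, 5, -0.02).
Determinant of the coordinate differences = 30·5 − 5·0 = 150.
∂h/∂x = [(+0.05)·5 − (-0.02)·0] / 150 = +0.001667
∂h/∂y = [30·(-0.02) − 5·(+0.05)] / 150 = -0.005667
|∇h| = √(0.001667² + -0.005667²) = 0.005907
Seepage velocity v = K·i/n = 4.4 × 0.005907 / 0.15 = 0.1733 m/day.

0.17 m/day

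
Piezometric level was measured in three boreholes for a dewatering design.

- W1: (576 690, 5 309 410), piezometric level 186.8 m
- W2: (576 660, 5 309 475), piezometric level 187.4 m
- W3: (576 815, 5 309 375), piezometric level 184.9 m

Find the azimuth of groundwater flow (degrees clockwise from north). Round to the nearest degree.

With h = a·x + b·y + c and W1 as origin, the differences give:
  (-30)·a + 65·b = +0.6
  125·a + (-35)·b = -1.9
Eliminate b (×(-35) and ×65, subtract): -7075·a = 102.50 → a = ∂h/∂x = -0.01449
Back-substitute: b = ∂h/∂y = +0.002544.
Flow direction (−∇h) has components (+0.01449 E, -0.002544 N).
Azimuth = atan2(E, N) = atan2(+0.01449, -0.002544) = 100.0° ≈ 100°.

100°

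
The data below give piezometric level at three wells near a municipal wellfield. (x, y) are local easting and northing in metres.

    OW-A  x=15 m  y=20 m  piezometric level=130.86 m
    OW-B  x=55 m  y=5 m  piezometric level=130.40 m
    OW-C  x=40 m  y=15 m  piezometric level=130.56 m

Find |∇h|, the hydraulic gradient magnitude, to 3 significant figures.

With h = a·x + b·y + c and OW-A as origin, the differences give:
  40·a + (-15)·b = -0.46
  25·a + (-5)·b = -0.30
Eliminate b (×(-5) and ×(-15), subtract): 175·a = -2.200 → a = ∂h/∂x = -0.01257
Back-substitute: b = ∂h/∂y = -0.002857.
|∇h| = √(-0.01257² + -0.002857²) = 0.01289

0.0129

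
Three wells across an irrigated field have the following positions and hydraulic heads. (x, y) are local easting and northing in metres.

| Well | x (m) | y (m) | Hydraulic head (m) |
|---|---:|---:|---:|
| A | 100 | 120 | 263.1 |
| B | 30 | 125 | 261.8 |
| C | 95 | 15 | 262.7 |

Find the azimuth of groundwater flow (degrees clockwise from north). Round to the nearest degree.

261°

Differences from A: to B (Δx, Δy, Δh) = (-70, 5, -1.3); to C = (-5, -105, -0.4).
Solve a·Δx + b·Δy = Δh: det = (-70)·(-105) − (-5)·5 = 7375.
∂h/∂x = [(-1.3)·(-105) − (-0.4)·5] / 7375 = +0.01878
∂h/∂y = [(-70)·(-0.4) − (-5)·(-1.3)] / 7375 = +0.002915
Flow direction (−∇h) has components (-0.01878 E, -0.002915 N).
Azimuth = atan2(E, N) = atan2(-0.01878, -0.002915) = 261.2° ≈ 261°.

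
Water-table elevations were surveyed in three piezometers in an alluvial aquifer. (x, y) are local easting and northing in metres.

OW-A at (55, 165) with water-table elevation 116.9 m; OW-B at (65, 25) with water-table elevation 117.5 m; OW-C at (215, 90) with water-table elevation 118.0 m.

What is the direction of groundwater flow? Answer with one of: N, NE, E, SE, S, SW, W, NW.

Three-point gradient (reference OW-A): Δ to OW-B = (10, -140, +0.6), Δ to OW-C = (160, -75, +1.1).
∂h/∂x = +0.005035, ∂h/∂y = -0.003926 (det = 21650).
Flow = −∇h = (-0.005035 east, +0.003926 north), which points northwest.

NW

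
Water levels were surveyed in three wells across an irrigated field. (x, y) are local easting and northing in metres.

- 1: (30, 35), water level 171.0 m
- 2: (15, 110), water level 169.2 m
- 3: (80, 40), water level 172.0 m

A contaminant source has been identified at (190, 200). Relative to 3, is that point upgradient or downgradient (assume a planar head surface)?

downgradient

With h = a·x + b·y + c and 1 as origin, the differences give:
  (-15)·a + 75·b = -1.8
  50·a + 5·b = +1.0
Eliminate b (×5 and ×75, subtract): -3825·a = -84.00 → a = ∂h/∂x = +0.02196
Back-substitute: b = ∂h/∂y = -0.01961.
Head at (190, 200) = 171.0 + (+0.02196)·(160) + (-0.01961)·(165) = 171.28 m.
That is lower than the 172.0 m at 3, so the point is downgradient.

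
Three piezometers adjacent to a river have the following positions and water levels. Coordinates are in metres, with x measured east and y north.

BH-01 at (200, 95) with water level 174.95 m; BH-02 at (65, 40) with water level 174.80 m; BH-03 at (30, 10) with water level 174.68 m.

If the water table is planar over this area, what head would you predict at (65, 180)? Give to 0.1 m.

Three-point gradient (reference BH-01): Δ to BH-02 = (-135, -55, -0.15), Δ to BH-03 = (-170, -85, -0.27).
∂h/∂x = -0.0009882, ∂h/∂y = +0.005153 (det = 2125).
h(65, 180) = 174.95 + (-0.0009882)·(-135) + (+0.005153)·(85) = 174.95 +0.133 +0.438 = 175.521 m.

175.5 m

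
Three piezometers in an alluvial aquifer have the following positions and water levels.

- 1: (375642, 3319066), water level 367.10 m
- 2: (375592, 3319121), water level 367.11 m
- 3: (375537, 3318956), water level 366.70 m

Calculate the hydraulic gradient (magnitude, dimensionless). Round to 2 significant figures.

0.0026

With h = a·x + b·y + c and 1 as origin, the differences give:
  (-50)·a + 55·b = +0.01
  (-105)·a + (-110)·b = -0.40
Eliminate b (×(-110) and ×55, subtract): 11275·a = 20.900 → a = ∂h/∂x = +0.001854
Back-substitute: b = ∂h/∂y = +0.001867.
|∇h| = √(0.001854² + 0.001867²) = 0.002631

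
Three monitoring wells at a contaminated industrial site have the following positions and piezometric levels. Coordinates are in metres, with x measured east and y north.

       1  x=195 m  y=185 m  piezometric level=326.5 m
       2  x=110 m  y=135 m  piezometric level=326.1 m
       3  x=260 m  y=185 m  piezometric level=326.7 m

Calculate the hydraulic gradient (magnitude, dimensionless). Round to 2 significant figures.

Differences from 1: to 2 (Δx, Δy, Δh) = (-85, -50, -0.4); to 3 = (65, 0, +0.2).
Determinant of the coordinate differences = (-85)·0 − 65·(-50) = 3250.
∂h/∂x = [(-0.4)·0 − (+0.2)·(-50)] / 3250 = +0.003077
∂h/∂y = [(-85)·(+0.2) − 65·(-0.4)] / 3250 = +0.002769
|∇h| = √(0.003077² + 0.002769²) = 0.004139

0.0041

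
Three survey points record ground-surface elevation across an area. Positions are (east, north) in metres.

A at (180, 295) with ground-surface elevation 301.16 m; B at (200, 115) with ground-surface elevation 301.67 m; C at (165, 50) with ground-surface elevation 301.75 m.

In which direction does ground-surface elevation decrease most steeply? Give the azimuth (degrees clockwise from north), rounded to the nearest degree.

316°

With z = a·x + b·y + c and A as origin, the differences give:
  20·a + (-180)·b = +0.51
  (-15)·a + (-245)·b = +0.59
Eliminate b (×(-245) and ×(-180), subtract): -7600·a = -18.750 → a = ∂z/∂x = +0.002467
Back-substitute: b = ∂z/∂y = -0.002559.
Steepest decrease is along −∇f: components (-0.002467 E, +0.002559 N).
Azimuth = atan2(-0.002467, +0.002559) = 316.0° ≈ 316°.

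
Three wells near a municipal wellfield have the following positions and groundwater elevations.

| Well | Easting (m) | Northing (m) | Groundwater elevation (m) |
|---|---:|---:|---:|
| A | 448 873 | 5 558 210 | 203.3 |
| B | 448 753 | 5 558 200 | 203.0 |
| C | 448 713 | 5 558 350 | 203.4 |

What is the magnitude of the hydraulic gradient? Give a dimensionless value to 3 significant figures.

0.00395

Taking A as reference: B−A = (-120, -10, -0.3); C−A = (-160, 140, +0.1).
Solve a·Δx + b·Δy = Δh: det = (-120)·140 − (-160)·(-10) = -18400.
∂h/∂x = [(-0.3)·140 − (+0.1)·(-10)] / -18400 = +0.002228
∂h/∂y = [(-120)·(+0.1) − (-160)·(-0.3)] / -18400 = +0.003261
|∇h| = √(0.002228² + 0.003261²) = 0.003949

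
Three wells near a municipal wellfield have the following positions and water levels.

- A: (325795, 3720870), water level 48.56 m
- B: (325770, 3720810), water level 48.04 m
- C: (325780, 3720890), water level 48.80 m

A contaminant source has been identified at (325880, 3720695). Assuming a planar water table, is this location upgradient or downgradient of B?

downgradient

Taking A as reference: B−A = (-25, -60, -0.52); C−A = (-15, 20, +0.24).
Solve a·Δx + b·Δy = Δh: det = (-25)·20 − (-15)·(-60) = -1400.
∂h/∂x = [(-0.52)·20 − (+0.24)·(-60)] / -1400 = -0.002857
∂h/∂y = [(-25)·(+0.24) − (-15)·(-0.52)] / -1400 = +0.009857
Head at (325880, 3720695) = 48.56 + (-0.002857)·(85) + (+0.009857)·(-175) = 46.59 m.
That is lower than the 48.04 m at B, so the point is downgradient.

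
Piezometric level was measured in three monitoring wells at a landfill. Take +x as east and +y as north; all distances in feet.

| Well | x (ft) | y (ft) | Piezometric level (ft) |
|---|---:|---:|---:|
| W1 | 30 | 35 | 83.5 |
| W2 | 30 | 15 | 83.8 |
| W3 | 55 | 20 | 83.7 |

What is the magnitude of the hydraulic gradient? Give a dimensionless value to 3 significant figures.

0.0150

Three-point gradient (reference W1): Δ to W2 = (0, -20, +0.3), Δ to W3 = (25, -15, +0.2).
∂h/∂x = -0.0010000, ∂h/∂y = -0.01500 (det = 500).
|∇h| = √(-0.0010000² + -0.01500²) = 0.01503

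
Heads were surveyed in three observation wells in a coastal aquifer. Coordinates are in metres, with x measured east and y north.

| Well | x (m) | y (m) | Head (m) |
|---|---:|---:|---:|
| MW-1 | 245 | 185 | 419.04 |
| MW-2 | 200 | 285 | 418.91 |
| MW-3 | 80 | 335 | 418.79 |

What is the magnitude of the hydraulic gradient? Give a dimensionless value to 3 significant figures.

Three-point gradient (reference MW-1): Δ to MW-2 = (-45, 100, -0.13), Δ to MW-3 = (-165, 150, -0.25).
∂h/∂x = +0.0005641, ∂h/∂y = -0.001046 (det = 9750).
|∇h| = √(0.0005641² + -0.001046²) = 0.001188

0.00119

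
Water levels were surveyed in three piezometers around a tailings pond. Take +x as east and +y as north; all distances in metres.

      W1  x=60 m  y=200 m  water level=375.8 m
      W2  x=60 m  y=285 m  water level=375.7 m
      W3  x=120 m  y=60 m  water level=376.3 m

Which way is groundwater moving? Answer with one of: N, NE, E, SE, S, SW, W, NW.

W

With h = a·x + b·y + c and W1 as origin, the differences give:
  0·a + 85·b = -0.1
  60·a + (-140)·b = +0.5
Eliminate b (×(-140) and ×85, subtract): -5100·a = -28.50 → a = ∂h/∂x = +0.005588
Back-substitute: b = ∂h/∂y = -0.001176.
Flow = −∇h = (-0.005588 east, +0.001176 north), which points west.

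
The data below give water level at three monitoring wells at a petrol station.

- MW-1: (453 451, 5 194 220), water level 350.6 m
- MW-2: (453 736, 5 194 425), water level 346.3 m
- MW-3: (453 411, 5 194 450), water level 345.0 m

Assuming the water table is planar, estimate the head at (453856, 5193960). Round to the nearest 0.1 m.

357.7 m

With h = a·x + b·y + c and MW-1 as origin, the differences give:
  285·a + 205·b = -4.3
  (-40)·a + 230·b = -5.6
Eliminate b (×230 and ×205, subtract): 73750·a = 159.00 → a = ∂h/∂x = +0.002156
Back-substitute: b = ∂h/∂y = -0.02397.
h(453856, 5193960) = 350.6 + (+0.002156)·(405) + (-0.02397)·(-260) = 350.6 +0.873 +6.233 = 357.706 m.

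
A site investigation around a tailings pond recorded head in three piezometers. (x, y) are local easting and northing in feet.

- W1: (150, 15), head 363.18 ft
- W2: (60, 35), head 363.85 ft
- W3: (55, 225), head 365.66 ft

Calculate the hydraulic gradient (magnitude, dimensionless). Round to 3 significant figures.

0.0108

With h = a·x + b·y + c and W1 as origin, the differences give:
  (-90)·a + 20·b = +0.67
  (-95)·a + 210·b = +2.48
Eliminate b (×210 and ×20, subtract): -17000·a = 91.100 → a = ∂h/∂x = -0.005359
Back-substitute: b = ∂h/∂y = +0.009385.
|∇h| = √(-0.005359² + 0.009385²) = 0.01081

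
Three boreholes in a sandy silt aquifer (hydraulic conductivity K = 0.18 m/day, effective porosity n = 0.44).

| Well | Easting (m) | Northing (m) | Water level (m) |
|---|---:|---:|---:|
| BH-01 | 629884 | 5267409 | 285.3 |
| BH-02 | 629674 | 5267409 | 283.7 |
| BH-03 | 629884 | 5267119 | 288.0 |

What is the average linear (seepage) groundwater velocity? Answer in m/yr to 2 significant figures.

1.8 m/yr

∂h/∂x = (283.7 − 285.3) / (629674 − 629884) = +0.007619
∂h/∂y = (288.0 − 285.3) / (5267119 − 5267409) = -0.009310
|∇h| = √(0.007619² + -0.009310²) = 0.01203
Seepage velocity v = K·i/n = 0.18 × 0.01203 / 0.44 = 0.004921 m/day = 1.797 m/yr.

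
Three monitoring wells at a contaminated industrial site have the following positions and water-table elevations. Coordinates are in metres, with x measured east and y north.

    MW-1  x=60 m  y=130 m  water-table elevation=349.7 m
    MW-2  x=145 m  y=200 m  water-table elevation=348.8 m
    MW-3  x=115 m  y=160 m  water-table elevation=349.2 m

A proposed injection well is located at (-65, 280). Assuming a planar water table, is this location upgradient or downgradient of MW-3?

upgradient

Taking MW-1 as reference: MW-2−MW-1 = (85, 70, -0.9); MW-3−MW-1 = (55, 30, -0.5).
Solve a·Δx + b·Δy = Δh: det = 85·30 − 55·70 = -1300.
∂h/∂x = [(-0.9)·30 − (-0.5)·70] / -1300 = -0.006154
∂h/∂y = [85·(-0.5) − 55·(-0.9)] / -1300 = -0.005385
Head at (-65, 280) = 349.7 + (-0.006154)·(-125) + (-0.005385)·(150) = 349.66 m.
That is higher than the 349.2 m at MW-3, so the point is upgradient.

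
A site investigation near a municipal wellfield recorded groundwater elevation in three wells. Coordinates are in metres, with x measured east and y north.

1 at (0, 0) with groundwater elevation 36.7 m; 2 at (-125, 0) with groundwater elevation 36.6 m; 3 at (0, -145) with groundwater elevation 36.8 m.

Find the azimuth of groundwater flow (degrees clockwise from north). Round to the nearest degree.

∂h/∂x = (36.6 − 36.7) / (-125 − 0) = +0.0008000
∂h/∂y = (36.8 − 36.7) / (-145 − 0) = -0.0006897
Flow direction (−∇h) has components (-0.0008000 E, +0.0006897 N).
Azimuth = atan2(E, N) = atan2(-0.0008000, +0.0006897) = 310.8° ≈ 311°.

311°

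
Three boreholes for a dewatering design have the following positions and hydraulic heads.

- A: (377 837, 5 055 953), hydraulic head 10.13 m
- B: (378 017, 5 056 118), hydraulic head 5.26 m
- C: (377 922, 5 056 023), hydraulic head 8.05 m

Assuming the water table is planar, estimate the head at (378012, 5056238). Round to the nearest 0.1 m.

1.9 m

Three-point gradient (reference A): Δ to B = (180, 165, -4.87), Δ to C = (85, 70, -2.08).
∂h/∂x = -0.001614, ∂h/∂y = -0.02775 (det = -1425).
h(378012, 5056238) = 10.13 + (-0.001614)·(175) + (-0.02775)·(285) = 10.13 -0.282 -7.910 = 1.938 m.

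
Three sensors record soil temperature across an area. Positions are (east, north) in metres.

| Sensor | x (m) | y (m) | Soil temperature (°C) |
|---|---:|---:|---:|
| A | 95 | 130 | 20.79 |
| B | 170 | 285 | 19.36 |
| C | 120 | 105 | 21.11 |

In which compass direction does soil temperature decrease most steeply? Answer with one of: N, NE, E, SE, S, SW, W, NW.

Differences from A: to B (Δx, Δy, Δh) = (75, 155, -1.43); to C = (25, -25, +0.32).
Solve a·Δx + b·Δy = ΔT: det = 75·(-25) − 25·155 = -5750.
∂T/∂x = [(-1.43)·(-25) − (+0.32)·155] / -5750 = +0.002409
∂T/∂y = [75·(+0.32) − 25·(-1.43)] / -5750 = -0.01039
Steepest decrease is along −∇f = (-0.002409 E, +0.01039 N) → north.

N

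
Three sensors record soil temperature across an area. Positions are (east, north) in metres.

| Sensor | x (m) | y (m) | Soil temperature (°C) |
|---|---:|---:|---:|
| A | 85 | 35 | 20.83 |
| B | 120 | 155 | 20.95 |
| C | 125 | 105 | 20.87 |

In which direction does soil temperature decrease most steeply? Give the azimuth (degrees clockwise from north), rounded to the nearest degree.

Differences from A: to B (Δx, Δy, Δh) = (35, 120, +0.12); to C = (40, 70, +0.04).
Solve a·Δx + b·Δy = ΔT: det = 35·70 − 40·120 = -2350.
∂T/∂x = [(+0.12)·70 − (+0.04)·120] / -2350 = -0.001532
∂T/∂y = [35·(+0.04) − 40·(+0.12)] / -2350 = +0.001447
Steepest decrease is along −∇f: components (+0.001532 E, -0.001447 N).
Azimuth = atan2(+0.001532, -0.001447) = 133.4° ≈ 133°.

133°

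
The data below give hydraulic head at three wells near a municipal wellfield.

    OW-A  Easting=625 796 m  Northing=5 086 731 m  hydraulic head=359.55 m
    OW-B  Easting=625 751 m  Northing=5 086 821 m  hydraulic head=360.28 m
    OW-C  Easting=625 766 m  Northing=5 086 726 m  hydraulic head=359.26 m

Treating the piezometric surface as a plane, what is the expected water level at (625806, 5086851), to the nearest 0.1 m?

Three-point gradient (reference OW-A): Δ to OW-B = (-45, 90, +0.73), Δ to OW-C = (-30, -5, -0.29).
∂h/∂x = +0.007675, ∂h/∂y = +0.01195 (det = 2925).
h(625806, 5086851) = 359.55 + (+0.007675)·(10) + (+0.01195)·(120) = 359.55 +0.077 +1.434 = 361.061 m.

361.1 m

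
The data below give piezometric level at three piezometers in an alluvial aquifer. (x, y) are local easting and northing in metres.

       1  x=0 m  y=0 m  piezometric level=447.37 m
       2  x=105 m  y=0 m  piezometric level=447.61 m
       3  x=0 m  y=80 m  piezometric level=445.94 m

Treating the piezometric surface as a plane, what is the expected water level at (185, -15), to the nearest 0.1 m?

448.1 m

∂h/∂x = (447.61 − 447.37) / (105 − 0) = +0.002286
∂h/∂y = (445.94 − 447.37) / (80 − 0) = -0.01788
h(185, -15) = 447.37 + (+0.002286)·(185) + (-0.01788)·(-15) = 447.37 +0.423 +0.268 = 448.061 m.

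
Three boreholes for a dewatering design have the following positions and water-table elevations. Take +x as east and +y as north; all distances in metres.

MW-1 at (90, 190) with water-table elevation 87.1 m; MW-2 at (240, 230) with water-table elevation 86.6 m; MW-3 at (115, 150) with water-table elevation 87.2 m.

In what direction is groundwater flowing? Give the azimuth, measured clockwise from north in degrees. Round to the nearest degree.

030°

Taking MW-1 as reference: MW-2−MW-1 = (150, 40, -0.5); MW-3−MW-1 = (25, -40, +0.1).
Determinant of the coordinate differences = 150·(-40) − 25·40 = -7000.
∂h/∂x = [(-0.5)·(-40) − (+0.1)·40] / -7000 = -0.002286
∂h/∂y = [150·(+0.1) − 25·(-0.5)] / -7000 = -0.003929
Flow direction (−∇h) has components (+0.002286 E, +0.003929 N).
Azimuth = atan2(E, N) = atan2(+0.002286, +0.003929) = 30.2° ≈ 030°.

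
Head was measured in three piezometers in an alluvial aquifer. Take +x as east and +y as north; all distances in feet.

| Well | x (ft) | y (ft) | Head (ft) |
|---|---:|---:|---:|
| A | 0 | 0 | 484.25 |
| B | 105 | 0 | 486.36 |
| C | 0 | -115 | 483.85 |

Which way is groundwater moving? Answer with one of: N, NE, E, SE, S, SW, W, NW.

∂h/∂x = (486.36 − 484.25) / (105 − 0) = +0.02010
∂h/∂y = (483.85 − 484.25) / (-115 − 0) = +0.003478
Flow = −∇h = (-0.02010 east, -0.003478 north), which points west.

W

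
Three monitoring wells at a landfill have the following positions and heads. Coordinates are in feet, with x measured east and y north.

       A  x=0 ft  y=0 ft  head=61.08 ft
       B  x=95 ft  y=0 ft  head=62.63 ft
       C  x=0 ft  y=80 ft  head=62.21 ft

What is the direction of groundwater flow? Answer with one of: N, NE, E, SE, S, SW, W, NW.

∂h/∂x = (62.63 − 61.08) / (95 − 0) = +0.01632
∂h/∂y = (62.21 − 61.08) / (80 − 0) = +0.01413
Flow = −∇h = (-0.01632 east, -0.01413 north), which points southwest.

SW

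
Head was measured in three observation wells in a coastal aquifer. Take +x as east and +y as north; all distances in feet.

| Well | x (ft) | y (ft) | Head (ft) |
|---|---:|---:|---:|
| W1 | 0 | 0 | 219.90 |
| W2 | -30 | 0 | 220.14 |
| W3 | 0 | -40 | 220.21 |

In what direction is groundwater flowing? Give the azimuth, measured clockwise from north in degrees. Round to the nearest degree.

∂h/∂x = (220.14 − 219.90) / (-30 − 0) = -0.008000
∂h/∂y = (220.21 − 219.90) / (-40 − 0) = -0.007750
Flow direction (−∇h) has components (+0.008000 E, +0.007750 N).
Azimuth = atan2(E, N) = atan2(+0.008000, +0.007750) = 45.9° ≈ 046°.

046°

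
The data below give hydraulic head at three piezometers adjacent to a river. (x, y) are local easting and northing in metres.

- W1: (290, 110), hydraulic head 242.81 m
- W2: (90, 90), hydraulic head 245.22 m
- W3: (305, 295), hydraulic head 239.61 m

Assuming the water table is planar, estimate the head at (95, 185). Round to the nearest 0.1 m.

243.6 m

Differences from W1: to W2 (Δx, Δy, Δh) = (-200, -20, +2.41); to W3 = (15, 185, -3.20).
Determinant of the coordinate differences = (-200)·185 − 15·(-20) = -36700.
∂h/∂x = [(+2.41)·185 − (-3.20)·(-20)] / -36700 = -0.01040
∂h/∂y = [(-200)·(-3.20) − 15·(+2.41)] / -36700 = -0.01645
h(95, 185) = 242.81 + (-0.01040)·(-195) + (-0.01645)·(75) = 242.81 +2.029 -1.234 = 243.605 m.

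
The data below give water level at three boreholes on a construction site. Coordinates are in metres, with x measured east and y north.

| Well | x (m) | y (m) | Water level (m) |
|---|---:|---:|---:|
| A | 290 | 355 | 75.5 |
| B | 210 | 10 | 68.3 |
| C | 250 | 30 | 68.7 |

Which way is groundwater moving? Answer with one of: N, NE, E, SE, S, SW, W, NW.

S

With h = a·x + b·y + c and A as origin, the differences give:
  (-80)·a + (-345)·b = -7.2
  (-40)·a + (-325)·b = -6.8
Eliminate b (×(-325) and ×(-345), subtract): 12200·a = -6.00 → a = ∂h/∂x = -0.0004918
Back-substitute: b = ∂h/∂y = +0.02098.
Flow = −∇h = (+0.0004918 east, -0.02098 north), which points south.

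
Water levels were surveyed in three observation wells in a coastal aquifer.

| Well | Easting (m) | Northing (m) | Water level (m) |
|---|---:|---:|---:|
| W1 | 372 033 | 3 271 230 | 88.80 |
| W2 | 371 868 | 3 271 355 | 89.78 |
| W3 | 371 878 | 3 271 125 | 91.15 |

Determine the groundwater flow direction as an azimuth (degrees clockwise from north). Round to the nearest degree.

059°

Taking W1 as reference: W2−W1 = (-165, 125, +0.98); W3−W1 = (-155, -105, +2.35).
Solve a·Δx + b·Δy = Δh: det = (-165)·(-105) − (-155)·125 = 36700.
∂h/∂x = [(+0.98)·(-105) − (+2.35)·125] / 36700 = -0.01081
∂h/∂y = [(-165)·(+2.35) − (-155)·(+0.98)] / 36700 = -0.006426
Flow direction (−∇h) has components (+0.01081 E, +0.006426 N).
Azimuth = atan2(E, N) = atan2(+0.01081, +0.006426) = 59.3° ≈ 059°.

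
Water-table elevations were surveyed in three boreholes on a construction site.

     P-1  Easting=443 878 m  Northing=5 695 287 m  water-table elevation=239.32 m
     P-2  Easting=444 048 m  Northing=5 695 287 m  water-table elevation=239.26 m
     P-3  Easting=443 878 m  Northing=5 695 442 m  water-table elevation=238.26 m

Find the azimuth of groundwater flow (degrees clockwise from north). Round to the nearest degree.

∂h/∂x = (239.26 − 239.32) / (444048 − 443878) = -0.0003529
∂h/∂y = (238.26 − 239.32) / (5695442 − 5695287) = -0.006839
Flow direction (−∇h) has components (+0.0003529 E, +0.006839 N).
Azimuth = atan2(E, N) = atan2(+0.0003529, +0.006839) = 3.0° ≈ 003°.

003°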